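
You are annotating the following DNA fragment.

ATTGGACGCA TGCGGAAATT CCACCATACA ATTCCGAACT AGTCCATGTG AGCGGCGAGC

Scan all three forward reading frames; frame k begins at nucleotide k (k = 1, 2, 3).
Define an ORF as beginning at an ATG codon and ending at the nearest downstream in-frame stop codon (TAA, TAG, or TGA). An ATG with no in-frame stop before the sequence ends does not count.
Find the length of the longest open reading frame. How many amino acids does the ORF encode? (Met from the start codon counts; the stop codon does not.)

10

Frame 1: ATT GGA CGC ATG CGG AAA TTC CAC CAT ACA ATT CCG AAC TAG TCC ATG TGA GCG GCG AGC — ATG at 10, stop TAG at 40 → 33 nt; ATG at 46, stop TGA at 49 → 6 nt.
Frame 2: TTG GAC GCA TGC GGA AAT TCC ACC ATA CAA TTC CGA ACT AGT CCA TGT GAG CGG CGA — no ATG→stop ORF.
Frame 3: TGG ACG CAT GCG GAA ATT CCA CCA TAC AAT TCC GAA CTA GTC CAT GTG AGC GGC GAG — no ATG→stop ORF.
Longest: frame 1, positions 10–42, 33 nt = 11 codons = 10 aa. → 10 amino acids.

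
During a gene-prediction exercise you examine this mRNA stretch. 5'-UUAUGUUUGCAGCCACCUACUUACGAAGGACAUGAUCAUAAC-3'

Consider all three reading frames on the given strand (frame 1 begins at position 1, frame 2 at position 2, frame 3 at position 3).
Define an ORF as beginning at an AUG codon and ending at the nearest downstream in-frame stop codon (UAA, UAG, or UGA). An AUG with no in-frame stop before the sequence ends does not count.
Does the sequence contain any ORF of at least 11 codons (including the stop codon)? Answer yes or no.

Frame 1: UUA UGU UUG CAG CCA CCU ACU UAC GAA GGA CAU GAU CAU AAC — no AUG→stop ORF.
Frame 2: UAU GUU UGC AGC CAC CUA CUU ACG AAG GAC AUG AUC AUA — no AUG→stop ORF.
Frame 3: AUG UUU GCA GCC ACC UAC UUA CGA AGG ACA UGA UCA UAA — AUG at 3, stop UGA at 33 → 33 nt.
Frame 3 has an ORF of 11 codons (positions 3–35) ≥ 11, so yes.

yes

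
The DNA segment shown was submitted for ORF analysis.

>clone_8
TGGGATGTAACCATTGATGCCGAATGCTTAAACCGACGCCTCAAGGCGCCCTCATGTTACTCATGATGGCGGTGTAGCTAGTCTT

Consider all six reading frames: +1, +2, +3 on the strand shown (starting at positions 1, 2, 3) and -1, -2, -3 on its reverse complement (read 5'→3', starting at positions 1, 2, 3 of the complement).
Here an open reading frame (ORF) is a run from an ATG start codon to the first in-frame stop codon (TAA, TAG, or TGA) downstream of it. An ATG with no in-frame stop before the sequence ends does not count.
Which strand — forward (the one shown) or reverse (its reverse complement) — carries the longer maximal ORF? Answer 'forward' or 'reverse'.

Reverse complement (5'→3'): AAGACTAGCTACACCGCCATCATGAGTAACATGAGGGCGCCTTGAGGCGTCGGTTTAAGCATTCGGCATCAATGGTTACATCCCA
Frame +1: TGG GAT GTA ACC ATT GAT GCC GAA TGC TTA AAC CGA CGC CTC AAG GCG CCC TCA TGT TAC TCA TGA TGG CGG TGT AGC TAG TCT — no ATG→stop ORF.
Frame +2: GGG ATG TAA CCA TTG ATG CCG AAT GCT TAA ACC GAC GCC TCA AGG CGC CCT CAT GTT ACT CAT GAT GGC GGT GTA GCT AGT CTT — ATG at 5, stop TAA at 8 → 6 nt; ATG at 17, stop TAA at 29 → 15 nt.
Frame +3: GGA TGT AAC CAT TGA TGC CGA ATG CTT AAA CCG ACG CCT CAA GGC GCC CTC ATG TTA CTC ATG ATG GCG GTG TAG CTA GTC — ATG at 24, stop TAG at 75 → 54 nt; ATG at 54, stop TAG at 75 → 24 nt; ATG at 63, stop TAG at 75 → 15 nt; ATG at 66, stop TAG at 75 → 12 nt.
Frame -1: AAG ACT AGC TAC ACC GCC ATC ATG AGT AAC ATG AGG GCG CCT TGA GGC GTC GGT TTA AGC ATT CGG CAT CAA TGG TTA CAT CCC — ATG at 22, stop TGA at 43 → 24 nt; ATG at 31, stop TGA at 43 → 15 nt.
Frame -2: AGA CTA GCT ACA CCG CCA TCA TGA GTA ACA TGA GGG CGC CTT GAG GCG TCG GTT TAA GCA TTC GGC ATC AAT GGT TAC ATC CCA — no ATG→stop ORF.
Frame -3: GAC TAG CTA CAC CGC CAT CAT GAG TAA CAT GAG GGC GCC TTG AGG CGT CGG TTT AAG CAT TCG GCA TCA ATG GTT ACA TCC — no ATG→stop ORF.
Forward-strand max 54 nt; reverse-strand max 24 nt. The forward strand has the longer ORF.

forward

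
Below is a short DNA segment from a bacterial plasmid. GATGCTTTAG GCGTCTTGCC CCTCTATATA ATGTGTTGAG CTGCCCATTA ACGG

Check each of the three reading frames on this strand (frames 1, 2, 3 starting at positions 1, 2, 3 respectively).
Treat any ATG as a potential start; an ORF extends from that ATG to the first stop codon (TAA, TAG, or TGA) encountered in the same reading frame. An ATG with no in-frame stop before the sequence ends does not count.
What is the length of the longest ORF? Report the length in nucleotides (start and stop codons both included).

9

Frame 1: GAT GCT TTA GGC GTC TTG CCC CTC TAT ATA ATG TGT TGA GCT GCC CAT TAA CGG — ATG at 31, stop TGA at 37 → 9 nt.
Frame 2: ATG CTT TAG GCG TCT TGC CCC TCT ATA TAA TGT GTT GAG CTG CCC ATT AAC — ATG at 2, stop TAG at 8 → 9 nt.
Frame 3: TGC TTT AGG CGT CTT GCC CCT CTA TAT AAT GTG TTG AGC TGC CCA TTA ACG — no ATG→stop ORF.
Longest: frame 1, positions 31–39, 9 nt = 3 codons = 2 aa. → 9 nucleotides.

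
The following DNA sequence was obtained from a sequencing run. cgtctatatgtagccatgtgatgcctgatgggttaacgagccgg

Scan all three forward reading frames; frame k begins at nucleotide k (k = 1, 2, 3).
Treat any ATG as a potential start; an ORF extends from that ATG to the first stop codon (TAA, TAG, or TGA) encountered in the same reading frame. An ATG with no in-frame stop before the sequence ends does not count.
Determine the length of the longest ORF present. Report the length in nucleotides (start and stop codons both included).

9

Frame 1: CGT CTA TAT GTA GCC ATG TGA TGC CTG ATG GGT TAA CGA GCC — ATG at 16, stop TGA at 19 → 6 nt; ATG at 28, stop TAA at 34 → 9 nt.
Frame 2: GTC TAT ATG TAG CCA TGT GAT GCC TGA TGG GTT AAC GAG CCG — ATG at 8, stop TAG at 11 → 6 nt.
Frame 3: TCT ATA TGT AGC CAT GTG ATG CCT GAT GGG TTA ACG AGC CGG — no ATG→stop ORF.
Longest: frame 1, positions 28–36, 9 nt = 3 codons = 2 aa. → 9 nucleotides.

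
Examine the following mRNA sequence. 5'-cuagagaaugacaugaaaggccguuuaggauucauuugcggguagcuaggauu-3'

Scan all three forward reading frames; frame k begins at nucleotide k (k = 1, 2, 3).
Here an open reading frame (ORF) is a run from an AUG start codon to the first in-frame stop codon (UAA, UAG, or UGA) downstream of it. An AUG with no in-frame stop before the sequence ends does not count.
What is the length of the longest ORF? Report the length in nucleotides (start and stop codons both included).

Frame 1: CUA GAG AAU GAC AUG AAA GGC CGU UUA GGA UUC AUU UGC GGG UAG CUA GGA — AUG at 13, stop UAG at 43 → 33 nt.
Frame 2: UAG AGA AUG ACA UGA AAG GCC GUU UAG GAU UCA UUU GCG GGU AGC UAG GAU — AUG at 8, stop UGA at 14 → 9 nt.
Frame 3: AGA GAA UGA CAU GAA AGG CCG UUU AGG AUU CAU UUG CGG GUA GCU AGG AUU — no AUG→stop ORF.
Longest: frame 1, positions 13–45, 33 nt = 11 codons = 10 aa. → 33 nucleotides.

33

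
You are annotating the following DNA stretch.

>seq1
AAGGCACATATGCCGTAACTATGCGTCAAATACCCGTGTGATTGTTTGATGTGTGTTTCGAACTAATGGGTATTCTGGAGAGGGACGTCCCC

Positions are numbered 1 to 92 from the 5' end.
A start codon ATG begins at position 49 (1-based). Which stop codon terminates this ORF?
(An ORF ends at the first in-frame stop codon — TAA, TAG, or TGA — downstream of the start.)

TAA

Codons from position 49: ATG (49–51), TGT (52–54), GTT (55–57), TCG (58–60), AAC (61–63), TAA (64–66).
The first in-frame stop codon is TAA.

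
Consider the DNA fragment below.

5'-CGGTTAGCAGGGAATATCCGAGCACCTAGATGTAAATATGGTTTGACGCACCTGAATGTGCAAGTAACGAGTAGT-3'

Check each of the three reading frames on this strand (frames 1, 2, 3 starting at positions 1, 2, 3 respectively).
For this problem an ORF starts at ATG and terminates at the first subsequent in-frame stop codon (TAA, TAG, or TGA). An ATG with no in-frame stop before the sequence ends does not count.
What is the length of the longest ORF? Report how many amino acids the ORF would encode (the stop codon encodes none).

Frame 1: CGG TTA GCA GGG AAT ATC CGA GCA CCT AGA TGT AAA TAT GGT TTG ACG CAC CTG AAT GTG CAA GTA ACG AGT AGT — no ATG→stop ORF.
Frame 2: GGT TAG CAG GGA ATA TCC GAG CAC CTA GAT GTA AAT ATG GTT TGA CGC ACC TGA ATG TGC AAG TAA CGA GTA — ATG at 38, stop TGA at 44 → 9 nt; ATG at 56, stop TAA at 65 → 12 nt.
Frame 3: GTT AGC AGG GAA TAT CCG AGC ACC TAG ATG TAA ATA TGG TTT GAC GCA CCT GAA TGT GCA AGT AAC GAG TAG — ATG at 30, stop TAA at 33 → 6 nt.
Longest: frame 2, positions 56–67, 12 nt = 4 codons = 3 aa. → 3 amino acids.

3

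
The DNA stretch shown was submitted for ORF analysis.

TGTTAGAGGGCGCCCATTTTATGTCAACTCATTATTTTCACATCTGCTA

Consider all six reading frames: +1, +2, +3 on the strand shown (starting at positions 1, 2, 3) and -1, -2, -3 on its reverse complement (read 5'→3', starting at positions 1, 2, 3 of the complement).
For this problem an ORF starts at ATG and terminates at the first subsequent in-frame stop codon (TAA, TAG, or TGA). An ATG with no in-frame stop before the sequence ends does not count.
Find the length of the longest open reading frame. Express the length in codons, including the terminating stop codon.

Reverse complement (5'→3'): TAGCAGATGTGAAAATAATGAGTTGACATAAAATGGGCGCCCTCTAACA
Frame +1: TGT TAG AGG GCG CCC ATT TTA TGT CAA CTC ATT ATT TTC ACA TCT GCT — no ATG→stop ORF.
Frame +2: GTT AGA GGG CGC CCA TTT TAT GTC AAC TCA TTA TTT TCA CAT CTG CTA — no ATG→stop ORF.
Frame +3: TTA GAG GGC GCC CAT TTT ATG TCA ACT CAT TAT TTT CAC ATC TGC — no ATG→stop ORF.
Frame -1: TAG CAG ATG TGA AAA TAA TGA GTT GAC ATA AAA TGG GCG CCC TCT AAC — ATG at 7, stop TGA at 10 → 6 nt.
Frame -2: AGC AGA TGT GAA AAT AAT GAG TTG ACA TAA AAT GGG CGC CCT CTA ACA — no ATG→stop ORF.
Frame -3: GCA GAT GTG AAA ATA ATG AGT TGA CAT AAA ATG GGC GCC CTC TAA — ATG at 18, stop TGA at 24 → 9 nt; ATG at 33, stop TAA at 45 → 15 nt.
Longest: frame -3, positions 33–47, 15 nt = 5 codons = 4 aa. → 5 codons.

5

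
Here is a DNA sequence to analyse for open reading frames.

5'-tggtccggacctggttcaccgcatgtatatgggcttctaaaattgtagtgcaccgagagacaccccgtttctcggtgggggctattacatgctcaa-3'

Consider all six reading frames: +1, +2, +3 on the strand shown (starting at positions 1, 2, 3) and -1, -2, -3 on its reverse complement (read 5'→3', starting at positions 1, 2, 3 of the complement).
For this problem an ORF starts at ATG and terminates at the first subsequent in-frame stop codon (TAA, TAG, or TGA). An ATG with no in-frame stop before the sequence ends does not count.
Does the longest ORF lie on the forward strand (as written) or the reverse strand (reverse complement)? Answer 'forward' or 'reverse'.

forward

Reverse complement (5'→3'): TTGAGCATGTAATAGCCCCCACCGAGAAACGGGGTGTCTCTCGGTGCACTACAATTTTAGAAGCCCATATACATGCGGTGAACCAGGTCCGGACCA
Frame +1: TGG TCC GGA CCT GGT TCA CCG CAT GTA TAT GGG CTT CTA AAA TTG TAG TGC ACC GAG AGA CAC CCC GTT TCT CGG TGG GGG CTA TTA CAT GCT CAA — no ATG→stop ORF.
Frame +2: GGT CCG GAC CTG GTT CAC CGC ATG TAT ATG GGC TTC TAA AAT TGT AGT GCA CCG AGA GAC ACC CCG TTT CTC GGT GGG GGC TAT TAC ATG CTC — ATG at 23, stop TAA at 38 → 18 nt; ATG at 29, stop TAA at 38 → 12 nt.
Frame +3: GTC CGG ACC TGG TTC ACC GCA TGT ATA TGG GCT TCT AAA ATT GTA GTG CAC CGA GAG ACA CCC CGT TTC TCG GTG GGG GCT ATT ACA TGC TCA — no ATG→stop ORF.
Frame -1: TTG AGC ATG TAA TAG CCC CCA CCG AGA AAC GGG GTG TCT CTC GGT GCA CTA CAA TTT TAG AAG CCC ATA TAC ATG CGG TGA ACC AGG TCC GGA CCA — ATG at 7, stop TAA at 10 → 6 nt; ATG at 73, stop TGA at 79 → 9 nt.
Frame -2: TGA GCA TGT AAT AGC CCC CAC CGA GAA ACG GGG TGT CTC TCG GTG CAC TAC AAT TTT AGA AGC CCA TAT ACA TGC GGT GAA CCA GGT CCG GAC — no ATG→stop ORF.
Frame -3: GAG CAT GTA ATA GCC CCC ACC GAG AAA CGG GGT GTC TCT CGG TGC ACT ACA ATT TTA GAA GCC CAT ATA CAT GCG GTG AAC CAG GTC CGG ACC — no ATG→stop ORF.
Forward-strand max 18 nt; reverse-strand max 9 nt. The forward strand has the longer ORF.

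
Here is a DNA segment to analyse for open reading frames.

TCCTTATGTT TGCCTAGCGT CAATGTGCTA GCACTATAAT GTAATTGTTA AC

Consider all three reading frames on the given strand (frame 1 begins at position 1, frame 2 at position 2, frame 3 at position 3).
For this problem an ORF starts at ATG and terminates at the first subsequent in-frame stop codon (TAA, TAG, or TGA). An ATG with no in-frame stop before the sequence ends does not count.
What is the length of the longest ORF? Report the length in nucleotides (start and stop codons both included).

12

Frame 1: TCC TTA TGT TTG CCT AGC GTC AAT GTG CTA GCA CTA TAA TGT AAT TGT TAA — no ATG→stop ORF.
Frame 2: CCT TAT GTT TGC CTA GCG TCA ATG TGC TAG CAC TAT AAT GTA ATT GTT AAC — ATG at 23, stop TAG at 29 → 9 nt.
Frame 3: CTT ATG TTT GCC TAG CGT CAA TGT GCT AGC ACT ATA ATG TAA TTG TTA — ATG at 6, stop TAG at 15 → 12 nt; ATG at 39, stop TAA at 42 → 6 nt.
Longest: frame 3, positions 6–17, 12 nt = 4 codons = 3 aa. → 12 nucleotides.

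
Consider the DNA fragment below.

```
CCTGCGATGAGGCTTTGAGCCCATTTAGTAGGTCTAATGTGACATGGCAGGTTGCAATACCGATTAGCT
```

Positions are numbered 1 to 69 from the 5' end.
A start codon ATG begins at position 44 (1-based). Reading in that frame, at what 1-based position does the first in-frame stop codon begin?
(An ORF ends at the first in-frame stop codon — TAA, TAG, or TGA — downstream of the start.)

Codons from position 44: ATG (44–46), GCA (47–49), GGT (50–52), TGC (53–55), AAT (56–58), ACC (59–61), GAT (62–64), TAG (65–67).
TAG is a stop codon; it begins at position 65.

65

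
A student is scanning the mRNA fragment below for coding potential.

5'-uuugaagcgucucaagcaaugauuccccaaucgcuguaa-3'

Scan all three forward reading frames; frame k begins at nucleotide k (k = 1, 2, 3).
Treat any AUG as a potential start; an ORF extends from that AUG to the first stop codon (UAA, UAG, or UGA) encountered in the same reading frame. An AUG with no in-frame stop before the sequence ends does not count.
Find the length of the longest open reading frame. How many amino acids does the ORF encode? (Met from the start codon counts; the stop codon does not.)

Frame 1: UUU GAA GCG UCU CAA GCA AUG AUU CCC CAA UCG CUG UAA — AUG at 19, stop UAA at 37 → 21 nt.
Frame 2: UUG AAG CGU CUC AAG CAA UGA UUC CCC AAU CGC UGU — no AUG→stop ORF.
Frame 3: UGA AGC GUC UCA AGC AAU GAU UCC CCA AUC GCU GUA — no AUG→stop ORF.
Longest: frame 1, positions 19–39, 21 nt = 7 codons = 6 aa. → 6 amino acids.

6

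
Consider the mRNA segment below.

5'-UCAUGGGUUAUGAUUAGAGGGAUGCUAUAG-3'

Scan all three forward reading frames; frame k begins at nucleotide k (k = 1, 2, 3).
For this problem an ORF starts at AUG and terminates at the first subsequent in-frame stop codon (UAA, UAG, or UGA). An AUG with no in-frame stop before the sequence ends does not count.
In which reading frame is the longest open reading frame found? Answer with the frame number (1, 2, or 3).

1

Frame 1: UCA UGG GUU AUG AUU AGA GGG AUG CUA UAG — AUG at 10, stop UAG at 28 → 21 nt; AUG at 22, stop UAG at 28 → 9 nt.
Frame 2: CAU GGG UUA UGA UUA GAG GGA UGC UAU — no AUG→stop ORF.
Frame 3: AUG GGU UAU GAU UAG AGG GAU GCU AUA — AUG at 3, stop UAG at 15 → 15 nt.
Longest ORF is 21 nt in frame 1 (positions 10–30).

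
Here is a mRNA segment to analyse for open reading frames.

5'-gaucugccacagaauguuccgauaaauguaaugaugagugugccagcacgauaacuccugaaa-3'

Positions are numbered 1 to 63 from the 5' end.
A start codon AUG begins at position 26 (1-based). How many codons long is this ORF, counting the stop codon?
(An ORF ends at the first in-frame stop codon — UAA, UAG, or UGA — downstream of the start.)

Codons from position 26: AUG (26–28), UAA (29–31).
UAA is the first in-frame stop; that's 2 codons including the stop.

2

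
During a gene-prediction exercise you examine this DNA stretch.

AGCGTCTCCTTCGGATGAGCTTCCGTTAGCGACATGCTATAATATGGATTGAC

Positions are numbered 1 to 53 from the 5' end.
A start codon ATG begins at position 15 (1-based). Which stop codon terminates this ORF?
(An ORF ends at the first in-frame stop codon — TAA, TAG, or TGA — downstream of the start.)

TAG

Codons from position 15: ATG (15–17), AGC (18–20), TTC (21–23), CGT (24–26), TAG (27–29).
The first in-frame stop codon is TAG.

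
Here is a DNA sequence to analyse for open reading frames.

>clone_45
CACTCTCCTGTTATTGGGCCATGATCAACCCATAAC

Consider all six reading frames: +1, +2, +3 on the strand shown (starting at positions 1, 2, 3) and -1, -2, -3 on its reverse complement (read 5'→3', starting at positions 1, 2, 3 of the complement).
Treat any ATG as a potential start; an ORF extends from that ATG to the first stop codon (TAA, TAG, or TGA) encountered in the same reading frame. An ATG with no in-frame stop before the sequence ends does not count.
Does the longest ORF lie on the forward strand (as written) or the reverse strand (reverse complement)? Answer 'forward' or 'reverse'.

forward

Reverse complement (5'→3'): GTTATGGGTTGATCATGGCCCAATAACAGGAGAGTG
Frame +1: CAC TCT CCT GTT ATT GGG CCA TGA TCA ACC CAT AAC — no ATG→stop ORF.
Frame +2: ACT CTC CTG TTA TTG GGC CAT GAT CAA CCC ATA — no ATG→stop ORF.
Frame +3: CTC TCC TGT TAT TGG GCC ATG ATC AAC CCA TAA — ATG at 21, stop TAA at 33 → 15 nt.
Frame -1: GTT ATG GGT TGA TCA TGG CCC AAT AAC AGG AGA GTG — ATG at 4, stop TGA at 10 → 9 nt.
Frame -2: TTA TGG GTT GAT CAT GGC CCA ATA ACA GGA GAG — no ATG→stop ORF.
Frame -3: TAT GGG TTG ATC ATG GCC CAA TAA CAG GAG AGT — ATG at 15, stop TAA at 24 → 12 nt.
Forward-strand max 15 nt; reverse-strand max 12 nt. The forward strand has the longer ORF.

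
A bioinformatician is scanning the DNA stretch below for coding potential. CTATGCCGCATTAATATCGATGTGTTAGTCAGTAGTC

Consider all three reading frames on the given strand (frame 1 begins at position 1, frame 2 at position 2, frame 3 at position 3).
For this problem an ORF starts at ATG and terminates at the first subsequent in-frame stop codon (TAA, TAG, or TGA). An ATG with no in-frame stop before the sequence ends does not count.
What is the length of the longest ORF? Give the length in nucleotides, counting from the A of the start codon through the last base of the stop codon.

Frame 1: CTA TGC CGC ATT AAT ATC GAT GTG TTA GTC AGT AGT — no ATG→stop ORF.
Frame 2: TAT GCC GCA TTA ATA TCG ATG TGT TAG TCA GTA GTC — ATG at 20, stop TAG at 26 → 9 nt.
Frame 3: ATG CCG CAT TAA TAT CGA TGT GTT AGT CAG TAG — ATG at 3, stop TAA at 12 → 12 nt.
Longest: frame 3, positions 3–14, 12 nt = 4 codons = 3 aa. → 12 nucleotides.

12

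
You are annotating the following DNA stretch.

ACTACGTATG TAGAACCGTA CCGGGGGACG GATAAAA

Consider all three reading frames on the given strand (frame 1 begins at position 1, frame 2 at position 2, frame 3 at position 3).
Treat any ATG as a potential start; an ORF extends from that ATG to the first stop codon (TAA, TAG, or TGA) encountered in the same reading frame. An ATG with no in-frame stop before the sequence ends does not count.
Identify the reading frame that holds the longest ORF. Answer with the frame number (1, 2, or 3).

2

Frame 1: ACT ACG TAT GTA GAA CCG TAC CGG GGG ACG GAT AAA — no ATG→stop ORF.
Frame 2: CTA CGT ATG TAG AAC CGT ACC GGG GGA CGG ATA AAA — ATG at 8, stop TAG at 11 → 6 nt.
Frame 3: TAC GTA TGT AGA ACC GTA CCG GGG GAC GGA TAA — no ATG→stop ORF.
Longest ORF is 6 nt in frame 2 (positions 8–13).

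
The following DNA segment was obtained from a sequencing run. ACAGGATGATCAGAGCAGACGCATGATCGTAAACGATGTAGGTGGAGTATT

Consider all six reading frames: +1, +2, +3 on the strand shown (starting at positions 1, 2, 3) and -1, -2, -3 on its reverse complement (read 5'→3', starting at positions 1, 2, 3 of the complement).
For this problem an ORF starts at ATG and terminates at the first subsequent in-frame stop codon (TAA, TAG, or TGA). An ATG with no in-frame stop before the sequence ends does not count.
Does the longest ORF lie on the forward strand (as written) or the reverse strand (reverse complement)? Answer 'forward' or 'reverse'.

Reverse complement (5'→3'): AATACTCCACCTACATCGTTTACGATCATGCGTCTGCTCTGATCATCCTGT
Frame +1: ACA GGA TGA TCA GAG CAG ACG CAT GAT CGT AAA CGA TGT AGG TGG AGT ATT — no ATG→stop ORF.
Frame +2: CAG GAT GAT CAG AGC AGA CGC ATG ATC GTA AAC GAT GTA GGT GGA GTA — no ATG→stop ORF.
Frame +3: AGG ATG ATC AGA GCA GAC GCA TGA TCG TAA ACG ATG TAG GTG GAG TAT — ATG at 6, stop TGA at 24 → 21 nt; ATG at 36, stop TAG at 39 → 6 nt.
Frame -1: AAT ACT CCA CCT ACA TCG TTT ACG ATC ATG CGT CTG CTC TGA TCA TCC TGT — ATG at 28, stop TGA at 40 → 15 nt.
Frame -2: ATA CTC CAC CTA CAT CGT TTA CGA TCA TGC GTC TGC TCT GAT CAT CCT — no ATG→stop ORF.
Frame -3: TAC TCC ACC TAC ATC GTT TAC GAT CAT GCG TCT GCT CTG ATC ATC CTG — no ATG→stop ORF.
Forward-strand max 21 nt; reverse-strand max 15 nt. The forward strand has the longer ORF.

forward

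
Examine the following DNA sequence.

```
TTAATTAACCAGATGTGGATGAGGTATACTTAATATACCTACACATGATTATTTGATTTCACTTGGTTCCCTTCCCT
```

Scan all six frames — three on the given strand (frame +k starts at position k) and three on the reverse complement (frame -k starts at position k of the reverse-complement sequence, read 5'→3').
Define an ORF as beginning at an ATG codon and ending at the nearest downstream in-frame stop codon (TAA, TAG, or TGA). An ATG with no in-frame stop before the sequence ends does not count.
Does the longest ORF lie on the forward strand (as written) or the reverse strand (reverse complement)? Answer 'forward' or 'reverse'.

Reverse complement (5'→3'): AGGGAAGGGAACCAAGTGAAATCAAATAATCATGTGTAGGTATATTAAGTATACCTCATCCACATCTGGTTAATTAA
Frame +1: TTA ATT AAC CAG ATG TGG ATG AGG TAT ACT TAA TAT ACC TAC ACA TGA TTA TTT GAT TTC ACT TGG TTC CCT TCC — ATG at 13, stop TAA at 31 → 21 nt; ATG at 19, stop TAA at 31 → 15 nt.
Frame +2: TAA TTA ACC AGA TGT GGA TGA GGT ATA CTT AAT ATA CCT ACA CAT GAT TAT TTG ATT TCA CTT GGT TCC CTT CCC — no ATG→stop ORF.
Frame +3: AAT TAA CCA GAT GTG GAT GAG GTA TAC TTA ATA TAC CTA CAC ATG ATT ATT TGA TTT CAC TTG GTT CCC TTC CCT — ATG at 45, stop TGA at 54 → 12 nt.
Frame -1: AGG GAA GGG AAC CAA GTG AAA TCA AAT AAT CAT GTG TAG GTA TAT TAA GTA TAC CTC ATC CAC ATC TGG TTA ATT — no ATG→stop ORF.
Frame -2: GGG AAG GGA ACC AAG TGA AAT CAA ATA ATC ATG TGT AGG TAT ATT AAG TAT ACC TCA TCC ACA TCT GGT TAA TTA — ATG at 32, stop TAA at 71 → 42 nt.
Frame -3: GGA AGG GAA CCA AGT GAA ATC AAA TAA TCA TGT GTA GGT ATA TTA AGT ATA CCT CAT CCA CAT CTG GTT AAT TAA — no ATG→stop ORF.
Forward-strand max 21 nt; reverse-strand max 42 nt. The reverse strand has the longer ORF.

reverse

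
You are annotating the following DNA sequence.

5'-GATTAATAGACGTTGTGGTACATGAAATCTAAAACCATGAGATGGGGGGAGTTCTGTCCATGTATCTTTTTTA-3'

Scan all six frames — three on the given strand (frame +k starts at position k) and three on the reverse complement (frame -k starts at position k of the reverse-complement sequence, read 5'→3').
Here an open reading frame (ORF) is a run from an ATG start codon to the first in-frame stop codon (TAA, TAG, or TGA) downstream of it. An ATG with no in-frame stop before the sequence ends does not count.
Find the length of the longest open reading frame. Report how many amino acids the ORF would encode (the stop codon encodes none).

Reverse complement (5'→3'): TAAAAAAGATACATGGACAGAACTCCCCCCATCTCATGGTTTTAGATTTCATGTACCACAACGTCTATTAATC
Frame +1: GAT TAA TAG ACG TTG TGG TAC ATG AAA TCT AAA ACC ATG AGA TGG GGG GAG TTC TGT CCA TGT ATC TTT TTT — no ATG→stop ORF.
Frame +2: ATT AAT AGA CGT TGT GGT ACA TGA AAT CTA AAA CCA TGA GAT GGG GGG AGT TCT GTC CAT GTA TCT TTT TTA — no ATG→stop ORF.
Frame +3: TTA ATA GAC GTT GTG GTA CAT GAA ATC TAA AAC CAT GAG ATG GGG GGA GTT CTG TCC ATG TAT CTT TTT — no ATG→stop ORF.
Frame -1: TAA AAA AGA TAC ATG GAC AGA ACT CCC CCC ATC TCA TGG TTT TAG ATT TCA TGT ACC ACA ACG TCT ATT AAT — ATG at 13, stop TAG at 43 → 33 nt.
Frame -2: AAA AAA GAT ACA TGG ACA GAA CTC CCC CCA TCT CAT GGT TTT AGA TTT CAT GTA CCA CAA CGT CTA TTA ATC — no ATG→stop ORF.
Frame -3: AAA AAG ATA CAT GGA CAG AAC TCC CCC CAT CTC ATG GTT TTA GAT TTC ATG TAC CAC AAC GTC TAT TAA — ATG at 36, stop TAA at 69 → 36 nt; ATG at 51, stop TAA at 69 → 21 nt.
Longest: frame -3, positions 36–71, 36 nt = 12 codons = 11 aa. → 11 amino acids.

11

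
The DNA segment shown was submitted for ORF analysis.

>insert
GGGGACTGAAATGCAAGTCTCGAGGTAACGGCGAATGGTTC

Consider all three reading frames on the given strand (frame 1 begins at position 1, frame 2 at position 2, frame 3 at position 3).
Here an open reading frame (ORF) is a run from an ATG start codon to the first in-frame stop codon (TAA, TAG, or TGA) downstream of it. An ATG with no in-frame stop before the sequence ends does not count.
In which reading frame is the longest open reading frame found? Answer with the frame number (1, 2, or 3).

2

Frame 1: GGG GAC TGA AAT GCA AGT CTC GAG GTA ACG GCG AAT GGT — no ATG→stop ORF.
Frame 2: GGG ACT GAA ATG CAA GTC TCG AGG TAA CGG CGA ATG GTT — ATG at 11, stop TAA at 26 → 18 nt.
Frame 3: GGA CTG AAA TGC AAG TCT CGA GGT AAC GGC GAA TGG TTC — no ATG→stop ORF.
Longest ORF is 18 nt in frame 2 (positions 11–28).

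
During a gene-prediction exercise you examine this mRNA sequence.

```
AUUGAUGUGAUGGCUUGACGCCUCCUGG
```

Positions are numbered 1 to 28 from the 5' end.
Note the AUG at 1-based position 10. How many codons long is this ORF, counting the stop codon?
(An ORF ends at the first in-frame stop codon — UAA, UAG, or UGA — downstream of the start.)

Codons from position 10: AUG (10–12), GCU (13–15), UGA (16–18).
UGA is the first in-frame stop; that's 3 codons including the stop.

3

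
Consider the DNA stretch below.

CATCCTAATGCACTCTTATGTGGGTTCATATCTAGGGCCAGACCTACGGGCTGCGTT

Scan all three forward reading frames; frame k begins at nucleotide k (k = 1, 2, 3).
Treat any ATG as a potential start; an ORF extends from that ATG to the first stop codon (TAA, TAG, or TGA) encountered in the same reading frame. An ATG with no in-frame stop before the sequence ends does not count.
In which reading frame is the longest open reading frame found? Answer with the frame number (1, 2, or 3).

Frame 1: CAT CCT AAT GCA CTC TTA TGT GGG TTC ATA TCT AGG GCC AGA CCT ACG GGC TGC GTT — no ATG→stop ORF.
Frame 2: ATC CTA ATG CAC TCT TAT GTG GGT TCA TAT CTA GGG CCA GAC CTA CGG GCT GCG — no ATG→stop ORF.
Frame 3: TCC TAA TGC ACT CTT ATG TGG GTT CAT ATC TAG GGC CAG ACC TAC GGG CTG CGT — ATG at 18, stop TAG at 33 → 18 nt.
Longest ORF is 18 nt in frame 3 (positions 18–35).

3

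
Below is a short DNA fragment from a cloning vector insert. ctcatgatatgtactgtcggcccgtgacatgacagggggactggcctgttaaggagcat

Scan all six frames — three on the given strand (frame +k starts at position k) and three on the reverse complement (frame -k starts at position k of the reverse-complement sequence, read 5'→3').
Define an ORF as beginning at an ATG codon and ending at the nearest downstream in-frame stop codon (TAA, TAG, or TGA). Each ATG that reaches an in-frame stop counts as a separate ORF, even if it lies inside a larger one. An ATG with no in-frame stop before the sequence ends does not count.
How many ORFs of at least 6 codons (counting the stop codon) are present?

Reverse complement (5'→3'): ATGCTCCTTAACAGGCCAGTCCCCCTGTCATGTCACGGGCCGACAGTACATATCATGAG
Frame +1: CTC ATG ATA TGT ACT GTC GGC CCG TGA CAT GAC AGG GGG ACT GGC CTG TTA AGG AGC — ATG at 4, stop TGA at 25 → 24 nt.
Frame +2: TCA TGA TAT GTA CTG TCG GCC CGT GAC ATG ACA GGG GGA CTG GCC TGT TAA GGA GCA — ATG at 29, stop TAA at 50 → 24 nt.
Frame +3: CAT GAT ATG TAC TGT CGG CCC GTG ACA TGA CAG GGG GAC TGG CCT GTT AAG GAG CAT — ATG at 9, stop TGA at 30 → 24 nt.
Frame -1: ATG CTC CTT AAC AGG CCA GTC CCC CTG TCA TGT CAC GGG CCG ACA GTA CAT ATC ATG — no ATG→stop ORF.
Frame -2: TGC TCC TTA ACA GGC CAG TCC CCC TGT CAT GTC ACG GGC CGA CAG TAC ATA TCA TGA — no ATG→stop ORF.
Frame -3: GCT CCT TAA CAG GCC AGT CCC CCT GTC ATG TCA CGG GCC GAC AGT ACA TAT CAT GAG — no ATG→stop ORF.
ORFs ≥ 6 codons: frame +1 4–27 (8 codons), frame +2 29–52 (8 codons), frame +3 9–32 (8 codons). Count = 3.

3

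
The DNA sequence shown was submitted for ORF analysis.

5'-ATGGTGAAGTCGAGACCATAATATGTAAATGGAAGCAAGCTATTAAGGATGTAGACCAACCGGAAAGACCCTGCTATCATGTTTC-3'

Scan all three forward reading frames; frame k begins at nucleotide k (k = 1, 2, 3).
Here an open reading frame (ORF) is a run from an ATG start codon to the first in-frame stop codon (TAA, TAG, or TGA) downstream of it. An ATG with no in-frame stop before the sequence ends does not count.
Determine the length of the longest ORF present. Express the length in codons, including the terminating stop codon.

Frame 1: ATG GTG AAG TCG AGA CCA TAA TAT GTA AAT GGA AGC AAG CTA TTA AGG ATG TAG ACC AAC CGG AAA GAC CCT GCT ATC ATG TTT — ATG at 1, stop TAA at 19 → 21 nt; ATG at 49, stop TAG at 52 → 6 nt.
Frame 2: TGG TGA AGT CGA GAC CAT AAT ATG TAA ATG GAA GCA AGC TAT TAA GGA TGT AGA CCA ACC GGA AAG ACC CTG CTA TCA TGT TTC — ATG at 23, stop TAA at 26 → 6 nt; ATG at 29, stop TAA at 44 → 18 nt.
Frame 3: GGT GAA GTC GAG ACC ATA ATA TGT AAA TGG AAG CAA GCT ATT AAG GAT GTA GAC CAA CCG GAA AGA CCC TGC TAT CAT GTT — no ATG→stop ORF.
Longest: frame 1, positions 1–21, 21 nt = 7 codons = 6 aa. → 7 codons.

7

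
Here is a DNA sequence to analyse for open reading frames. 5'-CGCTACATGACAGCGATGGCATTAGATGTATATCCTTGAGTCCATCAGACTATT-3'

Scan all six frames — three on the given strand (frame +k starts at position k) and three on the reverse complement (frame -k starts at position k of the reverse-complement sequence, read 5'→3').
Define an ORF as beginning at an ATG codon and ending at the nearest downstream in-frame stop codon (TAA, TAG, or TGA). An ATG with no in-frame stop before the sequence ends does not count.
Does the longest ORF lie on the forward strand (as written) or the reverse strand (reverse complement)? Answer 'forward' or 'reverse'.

Reverse complement (5'→3'): AATAGTCTGATGGACTCAAGGATATACATCTAATGCCATCGCTGTCATGTAGCG
Frame +1: CGC TAC ATG ACA GCG ATG GCA TTA GAT GTA TAT CCT TGA GTC CAT CAG ACT ATT — ATG at 7, stop TGA at 37 → 33 nt; ATG at 16, stop TGA at 37 → 24 nt.
Frame +2: GCT ACA TGA CAG CGA TGG CAT TAG ATG TAT ATC CTT GAG TCC ATC AGA CTA — no ATG→stop ORF.
Frame +3: CTA CAT GAC AGC GAT GGC ATT AGA TGT ATA TCC TTG AGT CCA TCA GAC TAT — no ATG→stop ORF.
Frame -1: AAT AGT CTG ATG GAC TCA AGG ATA TAC ATC TAA TGC CAT CGC TGT CAT GTA GCG — ATG at 10, stop TAA at 31 → 24 nt.
Frame -2: ATA GTC TGA TGG ACT CAA GGA TAT ACA TCT AAT GCC ATC GCT GTC ATG TAG — ATG at 47, stop TAG at 50 → 6 nt.
Frame -3: TAG TCT GAT GGA CTC AAG GAT ATA CAT CTA ATG CCA TCG CTG TCA TGT AGC — no ATG→stop ORF.
Forward-strand max 33 nt; reverse-strand max 24 nt. The forward strand has the longer ORF.

forward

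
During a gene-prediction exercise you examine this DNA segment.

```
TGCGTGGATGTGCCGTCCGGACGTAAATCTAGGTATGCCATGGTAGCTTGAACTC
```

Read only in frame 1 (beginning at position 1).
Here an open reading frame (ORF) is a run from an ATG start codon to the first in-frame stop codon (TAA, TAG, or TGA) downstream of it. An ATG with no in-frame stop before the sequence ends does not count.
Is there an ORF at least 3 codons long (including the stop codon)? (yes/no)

Frame 1: TGC GTG GAT GTG CCG TCC GGA CGT AAA TCT AGG TAT GCC ATG GTA GCT TGA ACT — ATG at 40, stop TGA at 49 → 12 nt.
Frame 1 has an ORF of 4 codons (positions 40–51) ≥ 3, so yes.

yes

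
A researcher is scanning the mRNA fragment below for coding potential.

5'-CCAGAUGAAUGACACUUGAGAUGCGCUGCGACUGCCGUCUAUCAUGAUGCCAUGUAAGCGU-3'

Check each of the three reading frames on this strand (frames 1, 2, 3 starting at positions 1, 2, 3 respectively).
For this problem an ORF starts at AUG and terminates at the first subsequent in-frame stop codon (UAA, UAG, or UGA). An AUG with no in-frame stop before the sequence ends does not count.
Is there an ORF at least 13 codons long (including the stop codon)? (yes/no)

yes

Frame 1: CCA GAU GAA UGA CAC UUG AGA UGC GCU GCG ACU GCC GUC UAU CAU GAU GCC AUG UAA GCG — AUG at 52, stop UAA at 55 → 6 nt.
Frame 2: CAG AUG AAU GAC ACU UGA GAU GCG CUG CGA CUG CCG UCU AUC AUG AUG CCA UGU AAG CGU — AUG at 5, stop UGA at 17 → 15 nt.
Frame 3: AGA UGA AUG ACA CUU GAG AUG CGC UGC GAC UGC CGU CUA UCA UGA UGC CAU GUA AGC — AUG at 9, stop UGA at 45 → 39 nt; AUG at 21, stop UGA at 45 → 27 nt.
Frame 3 has an ORF of 13 codons (positions 9–47) ≥ 13, so yes.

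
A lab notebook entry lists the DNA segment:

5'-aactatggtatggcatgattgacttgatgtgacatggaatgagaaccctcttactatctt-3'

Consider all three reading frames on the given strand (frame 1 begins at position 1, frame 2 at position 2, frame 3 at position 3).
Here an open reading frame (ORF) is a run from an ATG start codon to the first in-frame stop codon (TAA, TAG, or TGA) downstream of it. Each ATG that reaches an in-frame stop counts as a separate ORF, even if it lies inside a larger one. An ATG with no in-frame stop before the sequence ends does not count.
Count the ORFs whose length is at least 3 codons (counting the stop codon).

4

Frame 1: AAC TAT GGT ATG GCA TGA TTG ACT TGA TGT GAC ATG GAA TGA GAA CCC TCT TAC TAT CTT — ATG at 10, stop TGA at 16 → 9 nt; ATG at 34, stop TGA at 40 → 9 nt.
Frame 2: ACT ATG GTA TGG CAT GAT TGA CTT GAT GTG ACA TGG AAT GAG AAC CCT CTT ACT ATC — ATG at 5, stop TGA at 20 → 18 nt.
Frame 3: CTA TGG TAT GGC ATG ATT GAC TTG ATG TGA CAT GGA ATG AGA ACC CTC TTA CTA TCT — ATG at 15, stop TGA at 30 → 18 nt; ATG at 27, stop TGA at 30 → 6 nt.
ORFs ≥ 3 codons: frame 1 10–18 (3 codons), frame 1 34–42 (3 codons), frame 2 5–22 (6 codons), frame 3 15–32 (6 codons). Count = 4.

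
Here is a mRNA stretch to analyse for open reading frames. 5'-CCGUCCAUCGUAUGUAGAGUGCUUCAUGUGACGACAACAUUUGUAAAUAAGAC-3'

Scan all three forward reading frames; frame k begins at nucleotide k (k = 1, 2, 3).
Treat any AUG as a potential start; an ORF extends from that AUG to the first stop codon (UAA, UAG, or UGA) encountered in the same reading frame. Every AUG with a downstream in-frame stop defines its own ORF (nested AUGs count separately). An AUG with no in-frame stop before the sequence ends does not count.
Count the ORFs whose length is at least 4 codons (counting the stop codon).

0

Frame 1: CCG UCC AUC GUA UGU AGA GUG CUU CAU GUG ACG ACA ACA UUU GUA AAU AAG — no AUG→stop ORF.
Frame 2: CGU CCA UCG UAU GUA GAG UGC UUC AUG UGA CGA CAA CAU UUG UAA AUA AGA — AUG at 26, stop UGA at 29 → 6 nt.
Frame 3: GUC CAU CGU AUG UAG AGU GCU UCA UGU GAC GAC AAC AUU UGU AAA UAA GAC — AUG at 12, stop UAG at 15 → 6 nt.
No ORF reaches 4 codons. Count = 0.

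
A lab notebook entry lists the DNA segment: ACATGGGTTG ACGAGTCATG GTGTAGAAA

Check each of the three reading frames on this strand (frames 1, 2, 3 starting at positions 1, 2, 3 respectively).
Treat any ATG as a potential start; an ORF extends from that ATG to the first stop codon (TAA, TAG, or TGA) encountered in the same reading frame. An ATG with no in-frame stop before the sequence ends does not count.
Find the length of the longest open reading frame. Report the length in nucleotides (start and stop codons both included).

Frame 1: ACA TGG GTT GAC GAG TCA TGG TGT AGA — no ATG→stop ORF.
Frame 2: CAT GGG TTG ACG AGT CAT GGT GTA GAA — no ATG→stop ORF.
Frame 3: ATG GGT TGA CGA GTC ATG GTG TAG AAA — ATG at 3, stop TGA at 9 → 9 nt; ATG at 18, stop TAG at 24 → 9 nt.
Longest: frame 3, positions 3–11, 9 nt = 3 codons = 2 aa. → 9 nucleotides.

9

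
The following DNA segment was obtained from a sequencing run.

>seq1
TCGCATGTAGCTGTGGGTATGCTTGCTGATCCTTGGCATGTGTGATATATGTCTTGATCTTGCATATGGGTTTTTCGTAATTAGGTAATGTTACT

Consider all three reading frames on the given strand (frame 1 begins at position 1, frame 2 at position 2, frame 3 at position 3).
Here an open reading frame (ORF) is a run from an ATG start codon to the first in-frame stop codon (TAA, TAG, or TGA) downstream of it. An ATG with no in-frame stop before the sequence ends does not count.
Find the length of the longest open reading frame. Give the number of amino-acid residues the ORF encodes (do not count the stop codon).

Frame 1: TCG CAT GTA GCT GTG GGT ATG CTT GCT GAT CCT TGG CAT GTG TGA TAT ATG TCT TGA TCT TGC ATA TGG GTT TTT CGT AAT TAG GTA ATG TTA — ATG at 19, stop TGA at 43 → 27 nt; ATG at 49, stop TGA at 55 → 9 nt.
Frame 2: CGC ATG TAG CTG TGG GTA TGC TTG CTG ATC CTT GGC ATG TGT GAT ATA TGT CTT GAT CTT GCA TAT GGG TTT TTC GTA ATT AGG TAA TGT TAC — ATG at 5, stop TAG at 8 → 6 nt; ATG at 38, stop TAA at 86 → 51 nt.
Frame 3: GCA TGT AGC TGT GGG TAT GCT TGC TGA TCC TTG GCA TGT GTG ATA TAT GTC TTG ATC TTG CAT ATG GGT TTT TCG TAA TTA GGT AAT GTT ACT — ATG at 66, stop TAA at 78 → 15 nt.
Longest: frame 2, positions 38–88, 51 nt = 17 codons = 16 aa. → 16 amino acids.

16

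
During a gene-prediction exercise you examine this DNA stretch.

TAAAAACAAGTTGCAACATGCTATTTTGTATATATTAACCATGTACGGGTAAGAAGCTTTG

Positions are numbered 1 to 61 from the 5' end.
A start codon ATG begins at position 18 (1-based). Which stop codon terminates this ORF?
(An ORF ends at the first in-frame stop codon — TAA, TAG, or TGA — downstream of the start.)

Codons from position 18: ATG (18–20), CTA (21–23), TTT (24–26), TGT (27–29), ATA (30–32), TAT (33–35), TAA (36–38).
The first in-frame stop codon is TAA.

TAA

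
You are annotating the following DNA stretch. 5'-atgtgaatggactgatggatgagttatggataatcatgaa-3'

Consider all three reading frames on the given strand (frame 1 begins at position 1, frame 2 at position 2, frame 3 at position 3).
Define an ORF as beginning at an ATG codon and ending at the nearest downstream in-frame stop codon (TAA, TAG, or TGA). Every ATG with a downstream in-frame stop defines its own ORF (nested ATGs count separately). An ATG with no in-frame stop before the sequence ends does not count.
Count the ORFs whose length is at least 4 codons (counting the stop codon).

Frame 1: ATG TGA ATG GAC TGA TGG ATG AGT TAT GGA TAA TCA TGA — ATG at 1, stop TGA at 4 → 6 nt; ATG at 7, stop TGA at 13 → 9 nt; ATG at 19, stop TAA at 31 → 15 nt.
Frame 2: TGT GAA TGG ACT GAT GGA TGA GTT ATG GAT AAT CAT GAA — no ATG→stop ORF.
Frame 3: GTG AAT GGA CTG ATG GAT GAG TTA TGG ATA ATC ATG — no ATG→stop ORF.
ORFs ≥ 4 codons: frame 1 19–33 (5 codons). Count = 1.

1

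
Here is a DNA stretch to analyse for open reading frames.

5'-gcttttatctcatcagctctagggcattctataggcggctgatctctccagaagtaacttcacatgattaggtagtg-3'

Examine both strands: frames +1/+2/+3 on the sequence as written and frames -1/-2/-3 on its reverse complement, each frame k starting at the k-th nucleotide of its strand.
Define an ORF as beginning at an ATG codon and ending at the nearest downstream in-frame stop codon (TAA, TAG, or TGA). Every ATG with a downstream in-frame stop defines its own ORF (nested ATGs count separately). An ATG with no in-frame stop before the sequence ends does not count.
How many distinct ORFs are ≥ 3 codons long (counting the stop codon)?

Reverse complement (5'→3'): CACTACCTAATCATGTGAAGTTACTTCTGGAGAGATCAGCCGCCTATAGAATGCCCTAGAGCTGATGAGATAAAAGC
Frame +1: GCT TTT ATC TCA TCA GCT CTA GGG CAT TCT ATA GGC GGC TGA TCT CTC CAG AAG TAA CTT CAC ATG ATT AGG TAG — ATG at 64, stop TAG at 73 → 12 nt.
Frame +2: CTT TTA TCT CAT CAG CTC TAG GGC ATT CTA TAG GCG GCT GAT CTC TCC AGA AGT AAC TTC ACA TGA TTA GGT AGT — no ATG→stop ORF.
Frame +3: TTT TAT CTC ATC AGC TCT AGG GCA TTC TAT AGG CGG CTG ATC TCT CCA GAA GTA ACT TCA CAT GAT TAG GTA GTG — no ATG→stop ORF.
Frame -1: CAC TAC CTA ATC ATG TGA AGT TAC TTC TGG AGA GAT CAG CCG CCT ATA GAA TGC CCT AGA GCT GAT GAG ATA AAA — ATG at 13, stop TGA at 16 → 6 nt.
Frame -2: ACT ACC TAA TCA TGT GAA GTT ACT TCT GGA GAG ATC AGC CGC CTA TAG AAT GCC CTA GAG CTG ATG AGA TAA AAG — ATG at 65, stop TAA at 71 → 9 nt.
Frame -3: CTA CCT AAT CAT GTG AAG TTA CTT CTG GAG AGA TCA GCC GCC TAT AGA ATG CCC TAG AGC TGA TGA GAT AAA AGC — ATG at 51, stop TAG at 57 → 9 nt.
ORFs ≥ 3 codons: frame +1 64–75 (4 codons), frame -2 65–73 (3 codons), frame -3 51–59 (3 codons). Count = 3.

3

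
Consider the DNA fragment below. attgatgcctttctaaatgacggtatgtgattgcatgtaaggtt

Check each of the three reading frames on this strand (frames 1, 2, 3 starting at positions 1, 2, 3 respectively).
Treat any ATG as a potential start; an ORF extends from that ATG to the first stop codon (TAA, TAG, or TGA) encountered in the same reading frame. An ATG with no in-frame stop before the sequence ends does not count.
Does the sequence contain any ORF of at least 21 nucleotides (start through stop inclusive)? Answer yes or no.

yes

Frame 1: ATT GAT GCC TTT CTA AAT GAC GGT ATG TGA TTG CAT GTA AGG — ATG at 25, stop TGA at 28 → 6 nt.
Frame 2: TTG ATG CCT TTC TAA ATG ACG GTA TGT GAT TGC ATG TAA GGT — ATG at 5, stop TAA at 14 → 12 nt; ATG at 17, stop TAA at 38 → 24 nt; ATG at 35, stop TAA at 38 → 6 nt.
Frame 3: TGA TGC CTT TCT AAA TGA CGG TAT GTG ATT GCA TGT AAG GTT — no ATG→stop ORF.
Frame 2 has an ORF of 24 nucleotides (positions 17–40) ≥ 21, so yes.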